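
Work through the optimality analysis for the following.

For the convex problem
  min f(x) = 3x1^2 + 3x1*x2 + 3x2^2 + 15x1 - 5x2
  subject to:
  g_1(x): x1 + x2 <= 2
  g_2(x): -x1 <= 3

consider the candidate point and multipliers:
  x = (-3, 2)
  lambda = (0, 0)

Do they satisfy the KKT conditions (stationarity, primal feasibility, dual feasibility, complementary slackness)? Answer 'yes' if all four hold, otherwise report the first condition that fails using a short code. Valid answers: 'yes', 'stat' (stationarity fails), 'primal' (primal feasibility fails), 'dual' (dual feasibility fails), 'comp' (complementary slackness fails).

Gradient of f: grad f(x) = Q x + c = (3, -2)
Constraint values g_i(x) = a_i^T x - b_i:
  g_1((-3, 2)) = -3
  g_2((-3, 2)) = 0
Stationarity residual: grad f(x) + sum_i lambda_i a_i = (3, -2)
  -> stationarity FAILS
Primal feasibility (all g_i <= 0): OK
Dual feasibility (all lambda_i >= 0): OK
Complementary slackness (lambda_i * g_i(x) = 0 for all i): OK

Verdict: the first failing condition is stationarity -> stat.

stat


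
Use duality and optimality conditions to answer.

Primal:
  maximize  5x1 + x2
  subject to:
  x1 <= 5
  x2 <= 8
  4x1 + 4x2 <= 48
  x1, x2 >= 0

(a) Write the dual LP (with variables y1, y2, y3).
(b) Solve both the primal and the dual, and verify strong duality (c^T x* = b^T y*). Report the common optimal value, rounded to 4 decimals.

The standard primal-dual pair for 'max c^T x s.t. A x <= b, x >= 0' is:
  Dual:  min b^T y  s.t.  A^T y >= c,  y >= 0.

So the dual LP is:
  minimize  5y1 + 8y2 + 48y3
  subject to:
    y1 + 4y3 >= 5
    y2 + 4y3 >= 1
    y1, y2, y3 >= 0

Solving the primal: x* = (5, 7).
  primal value c^T x* = 32.
Solving the dual: y* = (4, 0, 0.25).
  dual value b^T y* = 32.
Strong duality: c^T x* = b^T y*. Confirmed.

32


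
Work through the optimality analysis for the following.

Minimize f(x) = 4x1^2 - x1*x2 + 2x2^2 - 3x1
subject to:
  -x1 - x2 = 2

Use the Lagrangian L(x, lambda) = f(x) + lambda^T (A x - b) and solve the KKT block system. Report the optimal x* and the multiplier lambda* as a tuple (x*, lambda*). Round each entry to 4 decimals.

Form the Lagrangian:
  L(x, lambda) = (1/2) x^T Q x + c^T x + lambda^T (A x - b)
Stationarity (grad_x L = 0): Q x + c + A^T lambda = 0.
Primal feasibility: A x = b.

This gives the KKT block system:
  [ Q   A^T ] [ x     ]   [-c ]
  [ A    0  ] [ lambda ] = [ b ]

Solving the linear system:
  x*      = (-0.5, -1.5)
  lambda* = (-5.5)
  f(x*)   = 6.25

x* = (-0.5, -1.5), lambda* = (-5.5)


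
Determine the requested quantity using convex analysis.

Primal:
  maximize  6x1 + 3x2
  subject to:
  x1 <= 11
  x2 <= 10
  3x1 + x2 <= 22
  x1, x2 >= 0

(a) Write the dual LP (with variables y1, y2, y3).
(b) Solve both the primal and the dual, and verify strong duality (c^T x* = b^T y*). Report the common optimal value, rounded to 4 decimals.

The standard primal-dual pair for 'max c^T x s.t. A x <= b, x >= 0' is:
  Dual:  min b^T y  s.t.  A^T y >= c,  y >= 0.

So the dual LP is:
  minimize  11y1 + 10y2 + 22y3
  subject to:
    y1 + 3y3 >= 6
    y2 + y3 >= 3
    y1, y2, y3 >= 0

Solving the primal: x* = (4, 10).
  primal value c^T x* = 54.
Solving the dual: y* = (0, 1, 2).
  dual value b^T y* = 54.
Strong duality: c^T x* = b^T y*. Confirmed.

54


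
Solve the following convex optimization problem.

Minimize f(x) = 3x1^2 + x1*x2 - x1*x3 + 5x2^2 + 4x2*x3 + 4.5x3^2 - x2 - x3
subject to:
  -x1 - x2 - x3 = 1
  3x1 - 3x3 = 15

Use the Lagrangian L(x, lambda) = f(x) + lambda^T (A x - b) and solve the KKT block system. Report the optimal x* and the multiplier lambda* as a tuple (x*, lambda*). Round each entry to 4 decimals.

Form the Lagrangian:
  L(x, lambda) = (1/2) x^T Q x + c^T x + lambda^T (A x - b)
Stationarity (grad_x L = 0): Q x + c + A^T lambda = 0.
Primal feasibility: A x = b.

This gives the KKT block system:
  [ Q   A^T ] [ x     ]   [-c ]
  [ A    0  ] [ lambda ] = [ b ]

Solving the linear system:
  x*      = (1.7879, 0.4242, -3.2121)
  lambda* = (-7.8182, -7.3939)
  f(x*)   = 60.7576

x* = (1.7879, 0.4242, -3.2121), lambda* = (-7.8182, -7.3939)


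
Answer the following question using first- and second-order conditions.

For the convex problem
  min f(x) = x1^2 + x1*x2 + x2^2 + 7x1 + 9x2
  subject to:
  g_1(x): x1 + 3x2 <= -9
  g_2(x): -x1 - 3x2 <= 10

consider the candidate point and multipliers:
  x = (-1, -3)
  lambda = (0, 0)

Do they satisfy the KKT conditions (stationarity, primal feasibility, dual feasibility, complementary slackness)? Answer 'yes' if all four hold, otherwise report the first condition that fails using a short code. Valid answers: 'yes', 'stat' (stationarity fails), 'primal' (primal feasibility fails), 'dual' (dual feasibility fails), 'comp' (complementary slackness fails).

Gradient of f: grad f(x) = Q x + c = (2, 2)
Constraint values g_i(x) = a_i^T x - b_i:
  g_1((-1, -3)) = -1
  g_2((-1, -3)) = 0
Stationarity residual: grad f(x) + sum_i lambda_i a_i = (2, 2)
  -> stationarity FAILS
Primal feasibility (all g_i <= 0): OK
Dual feasibility (all lambda_i >= 0): OK
Complementary slackness (lambda_i * g_i(x) = 0 for all i): OK

Verdict: the first failing condition is stationarity -> stat.

stat


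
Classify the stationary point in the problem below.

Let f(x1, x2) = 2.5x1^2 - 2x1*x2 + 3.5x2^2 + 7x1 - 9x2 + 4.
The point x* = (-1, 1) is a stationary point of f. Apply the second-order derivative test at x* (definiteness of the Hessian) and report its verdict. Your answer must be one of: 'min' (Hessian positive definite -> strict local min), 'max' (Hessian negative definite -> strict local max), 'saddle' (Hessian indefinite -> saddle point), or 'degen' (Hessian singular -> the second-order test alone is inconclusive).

Compute the Hessian H = grad^2 f:
  H = [[5, -2], [-2, 7]]
Verify stationarity: grad f(x*) = H x* + g = (0, 0).
Eigenvalues of H: 3.7639, 8.2361.
Both eigenvalues > 0, so H is positive definite -> x* is a strict local min.

min


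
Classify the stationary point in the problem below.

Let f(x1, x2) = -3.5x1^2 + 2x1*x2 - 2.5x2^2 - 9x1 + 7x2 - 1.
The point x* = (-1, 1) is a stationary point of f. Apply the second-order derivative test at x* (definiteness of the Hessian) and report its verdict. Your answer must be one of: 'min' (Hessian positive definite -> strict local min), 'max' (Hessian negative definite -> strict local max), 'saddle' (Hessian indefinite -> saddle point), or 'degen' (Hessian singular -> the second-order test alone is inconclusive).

Compute the Hessian H = grad^2 f:
  H = [[-7, 2], [2, -5]]
Verify stationarity: grad f(x*) = H x* + g = (0, 0).
Eigenvalues of H: -8.2361, -3.7639.
Both eigenvalues < 0, so H is negative definite -> x* is a strict local max.

max


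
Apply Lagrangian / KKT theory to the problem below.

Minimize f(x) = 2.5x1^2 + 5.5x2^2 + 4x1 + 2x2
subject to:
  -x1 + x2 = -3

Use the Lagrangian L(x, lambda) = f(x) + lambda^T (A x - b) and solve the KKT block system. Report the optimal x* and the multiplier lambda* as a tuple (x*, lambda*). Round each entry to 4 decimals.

Form the Lagrangian:
  L(x, lambda) = (1/2) x^T Q x + c^T x + lambda^T (A x - b)
Stationarity (grad_x L = 0): Q x + c + A^T lambda = 0.
Primal feasibility: A x = b.

This gives the KKT block system:
  [ Q   A^T ] [ x     ]   [-c ]
  [ A    0  ] [ lambda ] = [ b ]

Solving the linear system:
  x*      = (1.6875, -1.3125)
  lambda* = (12.4375)
  f(x*)   = 20.7188

x* = (1.6875, -1.3125), lambda* = (12.4375)


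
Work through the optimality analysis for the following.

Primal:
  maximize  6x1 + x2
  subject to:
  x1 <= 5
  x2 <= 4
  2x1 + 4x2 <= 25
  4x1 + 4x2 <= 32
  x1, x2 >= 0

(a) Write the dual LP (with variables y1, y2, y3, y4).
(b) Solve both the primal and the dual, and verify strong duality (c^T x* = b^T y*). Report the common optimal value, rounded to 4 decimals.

The standard primal-dual pair for 'max c^T x s.t. A x <= b, x >= 0' is:
  Dual:  min b^T y  s.t.  A^T y >= c,  y >= 0.

So the dual LP is:
  minimize  5y1 + 4y2 + 25y3 + 32y4
  subject to:
    y1 + 2y3 + 4y4 >= 6
    y2 + 4y3 + 4y4 >= 1
    y1, y2, y3, y4 >= 0

Solving the primal: x* = (5, 3).
  primal value c^T x* = 33.
Solving the dual: y* = (5, 0, 0, 0.25).
  dual value b^T y* = 33.
Strong duality: c^T x* = b^T y*. Confirmed.

33


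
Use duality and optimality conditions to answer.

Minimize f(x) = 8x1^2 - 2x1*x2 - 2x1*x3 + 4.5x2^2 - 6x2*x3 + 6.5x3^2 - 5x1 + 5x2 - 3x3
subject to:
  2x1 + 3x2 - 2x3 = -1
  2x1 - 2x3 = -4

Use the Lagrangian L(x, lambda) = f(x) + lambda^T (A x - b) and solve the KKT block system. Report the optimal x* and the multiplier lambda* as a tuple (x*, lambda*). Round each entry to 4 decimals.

Form the Lagrangian:
  L(x, lambda) = (1/2) x^T Q x + c^T x + lambda^T (A x - b)
Stationarity (grad_x L = 0): Q x + c + A^T lambda = 0.
Primal feasibility: A x = b.

This gives the KKT block system:
  [ Q   A^T ] [ x     ]   [-c ]
  [ A    0  ] [ lambda ] = [ b ]

Solving the linear system:
  x*      = (-0.24, 1, 1.76)
  lambda* = (-1.3067, 8.4867)
  f(x*)   = 16.78

x* = (-0.24, 1, 1.76), lambda* = (-1.3067, 8.4867)


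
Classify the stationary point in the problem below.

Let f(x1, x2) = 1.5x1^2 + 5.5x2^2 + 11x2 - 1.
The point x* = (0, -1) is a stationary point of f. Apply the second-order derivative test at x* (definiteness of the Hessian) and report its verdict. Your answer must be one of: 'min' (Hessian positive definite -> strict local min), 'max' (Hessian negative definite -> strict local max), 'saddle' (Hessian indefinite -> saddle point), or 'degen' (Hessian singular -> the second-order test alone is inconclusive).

Compute the Hessian H = grad^2 f:
  H = [[3, 0], [0, 11]]
Verify stationarity: grad f(x*) = H x* + g = (0, 0).
Eigenvalues of H: 3, 11.
Both eigenvalues > 0, so H is positive definite -> x* is a strict local min.

min


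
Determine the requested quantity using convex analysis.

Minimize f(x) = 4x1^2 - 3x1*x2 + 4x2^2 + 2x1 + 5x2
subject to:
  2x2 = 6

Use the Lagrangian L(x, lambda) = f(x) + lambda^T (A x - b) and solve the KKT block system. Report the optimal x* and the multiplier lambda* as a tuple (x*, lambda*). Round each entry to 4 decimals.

Form the Lagrangian:
  L(x, lambda) = (1/2) x^T Q x + c^T x + lambda^T (A x - b)
Stationarity (grad_x L = 0): Q x + c + A^T lambda = 0.
Primal feasibility: A x = b.

This gives the KKT block system:
  [ Q   A^T ] [ x     ]   [-c ]
  [ A    0  ] [ lambda ] = [ b ]

Solving the linear system:
  x*      = (0.875, 3)
  lambda* = (-13.1875)
  f(x*)   = 47.9375

x* = (0.875, 3), lambda* = (-13.1875)


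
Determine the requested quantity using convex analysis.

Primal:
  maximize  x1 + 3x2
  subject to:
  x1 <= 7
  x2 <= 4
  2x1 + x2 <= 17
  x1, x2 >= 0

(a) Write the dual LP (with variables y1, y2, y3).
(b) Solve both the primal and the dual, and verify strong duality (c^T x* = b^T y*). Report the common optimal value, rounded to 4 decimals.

The standard primal-dual pair for 'max c^T x s.t. A x <= b, x >= 0' is:
  Dual:  min b^T y  s.t.  A^T y >= c,  y >= 0.

So the dual LP is:
  minimize  7y1 + 4y2 + 17y3
  subject to:
    y1 + 2y3 >= 1
    y2 + y3 >= 3
    y1, y2, y3 >= 0

Solving the primal: x* = (6.5, 4).
  primal value c^T x* = 18.5.
Solving the dual: y* = (0, 2.5, 0.5).
  dual value b^T y* = 18.5.
Strong duality: c^T x* = b^T y*. Confirmed.

18.5


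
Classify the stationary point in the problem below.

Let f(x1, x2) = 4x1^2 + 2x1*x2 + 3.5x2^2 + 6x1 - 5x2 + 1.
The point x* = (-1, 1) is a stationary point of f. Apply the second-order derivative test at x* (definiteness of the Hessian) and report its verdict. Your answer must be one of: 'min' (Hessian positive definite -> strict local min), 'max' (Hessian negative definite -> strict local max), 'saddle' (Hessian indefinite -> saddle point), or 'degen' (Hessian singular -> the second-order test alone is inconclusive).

Compute the Hessian H = grad^2 f:
  H = [[8, 2], [2, 7]]
Verify stationarity: grad f(x*) = H x* + g = (0, 0).
Eigenvalues of H: 5.4384, 9.5616.
Both eigenvalues > 0, so H is positive definite -> x* is a strict local min.

min


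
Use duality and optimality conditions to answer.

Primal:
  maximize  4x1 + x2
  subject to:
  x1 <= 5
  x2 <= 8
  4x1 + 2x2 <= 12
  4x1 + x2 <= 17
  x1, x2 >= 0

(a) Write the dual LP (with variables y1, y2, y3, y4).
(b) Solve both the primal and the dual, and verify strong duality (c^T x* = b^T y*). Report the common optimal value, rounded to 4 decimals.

The standard primal-dual pair for 'max c^T x s.t. A x <= b, x >= 0' is:
  Dual:  min b^T y  s.t.  A^T y >= c,  y >= 0.

So the dual LP is:
  minimize  5y1 + 8y2 + 12y3 + 17y4
  subject to:
    y1 + 4y3 + 4y4 >= 4
    y2 + 2y3 + y4 >= 1
    y1, y2, y3, y4 >= 0

Solving the primal: x* = (3, 0).
  primal value c^T x* = 12.
Solving the dual: y* = (0, 0, 1, 0).
  dual value b^T y* = 12.
Strong duality: c^T x* = b^T y*. Confirmed.

12


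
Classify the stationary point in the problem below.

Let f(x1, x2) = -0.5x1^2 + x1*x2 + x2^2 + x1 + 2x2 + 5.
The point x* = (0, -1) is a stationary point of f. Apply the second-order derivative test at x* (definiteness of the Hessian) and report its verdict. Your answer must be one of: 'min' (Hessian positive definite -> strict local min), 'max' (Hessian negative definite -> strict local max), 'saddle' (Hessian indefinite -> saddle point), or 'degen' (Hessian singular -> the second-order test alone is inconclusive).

Compute the Hessian H = grad^2 f:
  H = [[-1, 1], [1, 2]]
Verify stationarity: grad f(x*) = H x* + g = (0, 0).
Eigenvalues of H: -1.3028, 2.3028.
Eigenvalues have mixed signs, so H is indefinite -> x* is a saddle point.

saddle


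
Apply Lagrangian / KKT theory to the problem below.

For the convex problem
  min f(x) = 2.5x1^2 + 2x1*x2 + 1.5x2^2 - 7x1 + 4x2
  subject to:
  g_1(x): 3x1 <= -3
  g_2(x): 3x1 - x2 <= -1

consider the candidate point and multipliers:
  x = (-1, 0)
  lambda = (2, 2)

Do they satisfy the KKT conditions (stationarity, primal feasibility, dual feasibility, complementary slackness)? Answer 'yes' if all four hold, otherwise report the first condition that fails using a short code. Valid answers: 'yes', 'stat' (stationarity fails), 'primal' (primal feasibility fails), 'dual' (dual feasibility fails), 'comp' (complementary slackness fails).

Gradient of f: grad f(x) = Q x + c = (-12, 2)
Constraint values g_i(x) = a_i^T x - b_i:
  g_1((-1, 0)) = 0
  g_2((-1, 0)) = -2
Stationarity residual: grad f(x) + sum_i lambda_i a_i = (0, 0)
  -> stationarity OK
Primal feasibility (all g_i <= 0): OK
Dual feasibility (all lambda_i >= 0): OK
Complementary slackness (lambda_i * g_i(x) = 0 for all i): FAILS

Verdict: the first failing condition is complementary_slackness -> comp.

comp


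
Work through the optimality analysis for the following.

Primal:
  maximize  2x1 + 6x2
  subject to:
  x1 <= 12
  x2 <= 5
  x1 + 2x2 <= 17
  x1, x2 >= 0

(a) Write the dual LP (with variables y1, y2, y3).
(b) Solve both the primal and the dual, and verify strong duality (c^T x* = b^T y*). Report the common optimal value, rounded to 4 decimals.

The standard primal-dual pair for 'max c^T x s.t. A x <= b, x >= 0' is:
  Dual:  min b^T y  s.t.  A^T y >= c,  y >= 0.

So the dual LP is:
  minimize  12y1 + 5y2 + 17y3
  subject to:
    y1 + y3 >= 2
    y2 + 2y3 >= 6
    y1, y2, y3 >= 0

Solving the primal: x* = (7, 5).
  primal value c^T x* = 44.
Solving the dual: y* = (0, 2, 2).
  dual value b^T y* = 44.
Strong duality: c^T x* = b^T y*. Confirmed.

44


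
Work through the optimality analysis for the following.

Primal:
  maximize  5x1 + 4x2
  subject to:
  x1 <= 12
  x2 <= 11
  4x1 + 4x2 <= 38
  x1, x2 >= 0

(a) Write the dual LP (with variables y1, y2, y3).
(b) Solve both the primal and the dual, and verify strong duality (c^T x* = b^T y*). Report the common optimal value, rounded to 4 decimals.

The standard primal-dual pair for 'max c^T x s.t. A x <= b, x >= 0' is:
  Dual:  min b^T y  s.t.  A^T y >= c,  y >= 0.

So the dual LP is:
  minimize  12y1 + 11y2 + 38y3
  subject to:
    y1 + 4y3 >= 5
    y2 + 4y3 >= 4
    y1, y2, y3 >= 0

Solving the primal: x* = (9.5, 0).
  primal value c^T x* = 47.5.
Solving the dual: y* = (0, 0, 1.25).
  dual value b^T y* = 47.5.
Strong duality: c^T x* = b^T y*. Confirmed.

47.5


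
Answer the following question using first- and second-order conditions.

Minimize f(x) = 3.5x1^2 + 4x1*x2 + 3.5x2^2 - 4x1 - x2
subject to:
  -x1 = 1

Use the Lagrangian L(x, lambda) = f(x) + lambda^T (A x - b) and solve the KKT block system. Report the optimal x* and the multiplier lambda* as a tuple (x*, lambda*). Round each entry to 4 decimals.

Form the Lagrangian:
  L(x, lambda) = (1/2) x^T Q x + c^T x + lambda^T (A x - b)
Stationarity (grad_x L = 0): Q x + c + A^T lambda = 0.
Primal feasibility: A x = b.

This gives the KKT block system:
  [ Q   A^T ] [ x     ]   [-c ]
  [ A    0  ] [ lambda ] = [ b ]

Solving the linear system:
  x*      = (-1, 0.7143)
  lambda* = (-8.1429)
  f(x*)   = 5.7143

x* = (-1, 0.7143), lambda* = (-8.1429)


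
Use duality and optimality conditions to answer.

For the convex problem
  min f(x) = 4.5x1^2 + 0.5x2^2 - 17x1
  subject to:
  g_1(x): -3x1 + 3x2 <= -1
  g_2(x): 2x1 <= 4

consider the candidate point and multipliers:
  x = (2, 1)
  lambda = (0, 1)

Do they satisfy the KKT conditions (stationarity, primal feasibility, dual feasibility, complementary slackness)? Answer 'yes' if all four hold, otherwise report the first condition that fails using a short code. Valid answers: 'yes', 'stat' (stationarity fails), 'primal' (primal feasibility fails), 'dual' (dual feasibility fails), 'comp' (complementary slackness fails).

Gradient of f: grad f(x) = Q x + c = (1, 1)
Constraint values g_i(x) = a_i^T x - b_i:
  g_1((2, 1)) = -2
  g_2((2, 1)) = 0
Stationarity residual: grad f(x) + sum_i lambda_i a_i = (3, 1)
  -> stationarity FAILS
Primal feasibility (all g_i <= 0): OK
Dual feasibility (all lambda_i >= 0): OK
Complementary slackness (lambda_i * g_i(x) = 0 for all i): OK

Verdict: the first failing condition is stationarity -> stat.

stat


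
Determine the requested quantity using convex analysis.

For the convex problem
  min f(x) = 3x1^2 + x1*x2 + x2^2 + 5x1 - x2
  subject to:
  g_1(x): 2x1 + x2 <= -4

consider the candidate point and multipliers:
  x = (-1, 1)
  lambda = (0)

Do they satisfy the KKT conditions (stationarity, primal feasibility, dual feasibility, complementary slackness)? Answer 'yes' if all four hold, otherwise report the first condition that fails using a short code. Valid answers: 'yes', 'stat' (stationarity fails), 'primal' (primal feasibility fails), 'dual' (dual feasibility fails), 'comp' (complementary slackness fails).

Gradient of f: grad f(x) = Q x + c = (0, 0)
Constraint values g_i(x) = a_i^T x - b_i:
  g_1((-1, 1)) = 3
Stationarity residual: grad f(x) + sum_i lambda_i a_i = (0, 0)
  -> stationarity OK
Primal feasibility (all g_i <= 0): FAILS
Dual feasibility (all lambda_i >= 0): OK
Complementary slackness (lambda_i * g_i(x) = 0 for all i): OK

Verdict: the first failing condition is primal_feasibility -> primal.

primal


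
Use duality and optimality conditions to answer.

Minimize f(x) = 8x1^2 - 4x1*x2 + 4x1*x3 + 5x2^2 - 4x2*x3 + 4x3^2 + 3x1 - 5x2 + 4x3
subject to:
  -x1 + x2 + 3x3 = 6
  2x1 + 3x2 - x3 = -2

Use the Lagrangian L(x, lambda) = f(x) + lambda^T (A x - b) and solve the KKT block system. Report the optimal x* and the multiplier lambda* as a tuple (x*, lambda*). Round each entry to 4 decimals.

Form the Lagrangian:
  L(x, lambda) = (1/2) x^T Q x + c^T x + lambda^T (A x - b)
Stationarity (grad_x L = 0): Q x + c + A^T lambda = 0.
Primal feasibility: A x = b.

This gives the KKT block system:
  [ Q   A^T ] [ x     ]   [-c ]
  [ A    0  ] [ lambda ] = [ b ]

Solving the linear system:
  x*      = (-0.9016, 0.4508, 1.5492)
  lambda* = (-2.9869, 2.023)
  f(x*)   = 11.6025

x* = (-0.9016, 0.4508, 1.5492), lambda* = (-2.9869, 2.023)


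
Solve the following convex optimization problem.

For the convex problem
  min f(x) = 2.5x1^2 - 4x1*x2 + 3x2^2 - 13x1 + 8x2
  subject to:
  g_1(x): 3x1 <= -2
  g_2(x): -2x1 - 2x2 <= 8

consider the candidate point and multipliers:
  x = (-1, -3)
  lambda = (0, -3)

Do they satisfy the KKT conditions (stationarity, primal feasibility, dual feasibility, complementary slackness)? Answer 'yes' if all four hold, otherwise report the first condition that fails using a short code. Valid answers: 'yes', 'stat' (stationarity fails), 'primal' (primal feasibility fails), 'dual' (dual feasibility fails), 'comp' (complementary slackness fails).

Gradient of f: grad f(x) = Q x + c = (-6, -6)
Constraint values g_i(x) = a_i^T x - b_i:
  g_1((-1, -3)) = -1
  g_2((-1, -3)) = 0
Stationarity residual: grad f(x) + sum_i lambda_i a_i = (0, 0)
  -> stationarity OK
Primal feasibility (all g_i <= 0): OK
Dual feasibility (all lambda_i >= 0): FAILS
Complementary slackness (lambda_i * g_i(x) = 0 for all i): OK

Verdict: the first failing condition is dual_feasibility -> dual.

dual


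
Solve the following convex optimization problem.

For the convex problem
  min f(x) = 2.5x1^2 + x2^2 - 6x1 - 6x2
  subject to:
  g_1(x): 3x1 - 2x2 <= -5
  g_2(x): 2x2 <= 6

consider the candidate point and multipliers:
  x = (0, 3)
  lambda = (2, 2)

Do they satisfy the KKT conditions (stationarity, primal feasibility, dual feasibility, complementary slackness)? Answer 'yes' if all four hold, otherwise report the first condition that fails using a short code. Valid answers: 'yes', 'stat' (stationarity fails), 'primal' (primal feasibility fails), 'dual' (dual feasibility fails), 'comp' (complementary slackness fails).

Gradient of f: grad f(x) = Q x + c = (-6, 0)
Constraint values g_i(x) = a_i^T x - b_i:
  g_1((0, 3)) = -1
  g_2((0, 3)) = 0
Stationarity residual: grad f(x) + sum_i lambda_i a_i = (0, 0)
  -> stationarity OK
Primal feasibility (all g_i <= 0): OK
Dual feasibility (all lambda_i >= 0): OK
Complementary slackness (lambda_i * g_i(x) = 0 for all i): FAILS

Verdict: the first failing condition is complementary_slackness -> comp.

comp


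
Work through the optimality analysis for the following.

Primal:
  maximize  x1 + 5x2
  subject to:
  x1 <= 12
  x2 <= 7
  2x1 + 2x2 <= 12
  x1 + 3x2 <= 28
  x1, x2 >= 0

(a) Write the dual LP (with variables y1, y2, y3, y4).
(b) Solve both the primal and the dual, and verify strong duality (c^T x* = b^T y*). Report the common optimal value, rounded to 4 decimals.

The standard primal-dual pair for 'max c^T x s.t. A x <= b, x >= 0' is:
  Dual:  min b^T y  s.t.  A^T y >= c,  y >= 0.

So the dual LP is:
  minimize  12y1 + 7y2 + 12y3 + 28y4
  subject to:
    y1 + 2y3 + y4 >= 1
    y2 + 2y3 + 3y4 >= 5
    y1, y2, y3, y4 >= 0

Solving the primal: x* = (0, 6).
  primal value c^T x* = 30.
Solving the dual: y* = (0, 0, 2.5, 0).
  dual value b^T y* = 30.
Strong duality: c^T x* = b^T y*. Confirmed.

30


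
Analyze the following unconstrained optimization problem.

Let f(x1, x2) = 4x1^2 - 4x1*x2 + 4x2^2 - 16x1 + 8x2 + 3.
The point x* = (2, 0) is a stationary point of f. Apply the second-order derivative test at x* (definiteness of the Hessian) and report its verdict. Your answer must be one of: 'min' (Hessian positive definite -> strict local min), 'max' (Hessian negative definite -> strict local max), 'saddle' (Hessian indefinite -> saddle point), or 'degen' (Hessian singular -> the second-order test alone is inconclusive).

Compute the Hessian H = grad^2 f:
  H = [[8, -4], [-4, 8]]
Verify stationarity: grad f(x*) = H x* + g = (0, 0).
Eigenvalues of H: 4, 12.
Both eigenvalues > 0, so H is positive definite -> x* is a strict local min.

min


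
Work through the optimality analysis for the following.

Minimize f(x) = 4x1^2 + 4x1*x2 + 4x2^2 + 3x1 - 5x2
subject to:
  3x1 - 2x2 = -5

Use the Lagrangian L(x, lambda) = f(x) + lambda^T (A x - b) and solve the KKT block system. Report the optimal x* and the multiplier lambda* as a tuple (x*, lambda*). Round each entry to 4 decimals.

Form the Lagrangian:
  L(x, lambda) = (1/2) x^T Q x + c^T x + lambda^T (A x - b)
Stationarity (grad_x L = 0): Q x + c + A^T lambda = 0.
Primal feasibility: A x = b.

This gives the KKT block system:
  [ Q   A^T ] [ x     ]   [-c ]
  [ A    0  ] [ lambda ] = [ b ]

Solving the linear system:
  x*      = (-0.9342, 1.0987)
  lambda* = (0.0263)
  f(x*)   = -4.0822

x* = (-0.9342, 1.0987), lambda* = (0.0263)


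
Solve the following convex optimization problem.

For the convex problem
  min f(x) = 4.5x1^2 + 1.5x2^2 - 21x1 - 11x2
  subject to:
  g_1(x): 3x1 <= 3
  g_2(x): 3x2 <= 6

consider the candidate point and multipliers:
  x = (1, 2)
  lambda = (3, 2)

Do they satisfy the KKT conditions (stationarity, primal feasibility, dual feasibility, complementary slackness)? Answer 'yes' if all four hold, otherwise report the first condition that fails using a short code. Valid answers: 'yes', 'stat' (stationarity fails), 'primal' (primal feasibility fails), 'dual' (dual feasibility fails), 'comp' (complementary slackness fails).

Gradient of f: grad f(x) = Q x + c = (-12, -5)
Constraint values g_i(x) = a_i^T x - b_i:
  g_1((1, 2)) = 0
  g_2((1, 2)) = 0
Stationarity residual: grad f(x) + sum_i lambda_i a_i = (-3, 1)
  -> stationarity FAILS
Primal feasibility (all g_i <= 0): OK
Dual feasibility (all lambda_i >= 0): OK
Complementary slackness (lambda_i * g_i(x) = 0 for all i): OK

Verdict: the first failing condition is stationarity -> stat.

stat


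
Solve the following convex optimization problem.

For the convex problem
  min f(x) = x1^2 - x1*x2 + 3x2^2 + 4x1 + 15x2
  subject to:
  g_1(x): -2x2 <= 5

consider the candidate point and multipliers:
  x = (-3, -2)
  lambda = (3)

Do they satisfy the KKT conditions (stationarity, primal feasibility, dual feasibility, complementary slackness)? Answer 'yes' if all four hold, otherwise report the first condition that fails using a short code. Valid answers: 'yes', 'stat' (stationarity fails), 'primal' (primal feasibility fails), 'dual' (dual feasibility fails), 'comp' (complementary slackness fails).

Gradient of f: grad f(x) = Q x + c = (0, 6)
Constraint values g_i(x) = a_i^T x - b_i:
  g_1((-3, -2)) = -1
Stationarity residual: grad f(x) + sum_i lambda_i a_i = (0, 0)
  -> stationarity OK
Primal feasibility (all g_i <= 0): OK
Dual feasibility (all lambda_i >= 0): OK
Complementary slackness (lambda_i * g_i(x) = 0 for all i): FAILS

Verdict: the first failing condition is complementary_slackness -> comp.

comp


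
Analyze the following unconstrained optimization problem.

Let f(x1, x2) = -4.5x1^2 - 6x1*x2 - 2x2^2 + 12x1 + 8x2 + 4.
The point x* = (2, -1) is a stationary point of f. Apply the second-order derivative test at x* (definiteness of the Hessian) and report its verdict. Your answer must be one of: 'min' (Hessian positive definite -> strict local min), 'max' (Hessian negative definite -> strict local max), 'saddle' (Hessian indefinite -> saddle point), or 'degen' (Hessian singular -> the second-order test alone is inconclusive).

Compute the Hessian H = grad^2 f:
  H = [[-9, -6], [-6, -4]]
Verify stationarity: grad f(x*) = H x* + g = (0, 0).
Eigenvalues of H: -13, 0.
H has a zero eigenvalue (singular; negative semidefinite but not definite), so H is neither positive definite, negative definite, nor indefinite. The second-order test alone is inconclusive -> degen.
(Indeed, f is constant along the null direction of H through x*, so x* is not a strict local extremum.)

degen


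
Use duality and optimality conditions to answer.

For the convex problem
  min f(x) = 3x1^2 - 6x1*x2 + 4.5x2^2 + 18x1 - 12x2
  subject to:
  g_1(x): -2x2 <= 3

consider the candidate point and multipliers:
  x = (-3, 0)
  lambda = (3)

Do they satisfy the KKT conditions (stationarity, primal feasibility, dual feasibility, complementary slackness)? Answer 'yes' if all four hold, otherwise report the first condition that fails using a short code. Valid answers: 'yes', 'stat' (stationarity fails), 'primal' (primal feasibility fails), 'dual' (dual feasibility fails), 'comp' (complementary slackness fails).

Gradient of f: grad f(x) = Q x + c = (0, 6)
Constraint values g_i(x) = a_i^T x - b_i:
  g_1((-3, 0)) = -3
Stationarity residual: grad f(x) + sum_i lambda_i a_i = (0, 0)
  -> stationarity OK
Primal feasibility (all g_i <= 0): OK
Dual feasibility (all lambda_i >= 0): OK
Complementary slackness (lambda_i * g_i(x) = 0 for all i): FAILS

Verdict: the first failing condition is complementary_slackness -> comp.

comp


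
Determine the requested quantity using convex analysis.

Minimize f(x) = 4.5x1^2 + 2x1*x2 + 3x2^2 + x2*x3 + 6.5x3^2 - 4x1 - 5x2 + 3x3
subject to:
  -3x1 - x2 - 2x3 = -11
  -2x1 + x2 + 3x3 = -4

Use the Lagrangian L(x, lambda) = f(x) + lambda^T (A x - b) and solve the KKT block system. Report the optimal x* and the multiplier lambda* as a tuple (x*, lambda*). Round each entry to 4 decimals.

Form the Lagrangian:
  L(x, lambda) = (1/2) x^T Q x + c^T x + lambda^T (A x - b)
Stationarity (grad_x L = 0): Q x + c + A^T lambda = 0.
Primal feasibility: A x = b.

This gives the KKT block system:
  [ Q   A^T ] [ x     ]   [-c ]
  [ A    0  ] [ lambda ] = [ b ]

Solving the linear system:
  x*      = (3.1003, 0.6955, 0.5017)
  lambda* = (7.4091, 1.5334)
  f(x*)   = 36.6299

x* = (3.1003, 0.6955, 0.5017), lambda* = (7.4091, 1.5334)


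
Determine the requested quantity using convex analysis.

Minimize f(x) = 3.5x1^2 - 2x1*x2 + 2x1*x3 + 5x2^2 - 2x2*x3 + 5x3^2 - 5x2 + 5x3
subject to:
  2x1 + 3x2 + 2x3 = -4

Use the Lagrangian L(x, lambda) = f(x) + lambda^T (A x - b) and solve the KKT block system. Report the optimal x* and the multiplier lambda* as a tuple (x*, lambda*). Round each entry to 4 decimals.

Form the Lagrangian:
  L(x, lambda) = (1/2) x^T Q x + c^T x + lambda^T (A x - b)
Stationarity (grad_x L = 0): Q x + c + A^T lambda = 0.
Primal feasibility: A x = b.

This gives the KKT block system:
  [ Q   A^T ] [ x     ]   [-c ]
  [ A    0  ] [ lambda ] = [ b ]

Solving the linear system:
  x*      = (-0.4642, -0.4137, -0.9151)
  lambda* = (2.1262)
  f(x*)   = 2.9989

x* = (-0.4642, -0.4137, -0.9151), lambda* = (2.1262)


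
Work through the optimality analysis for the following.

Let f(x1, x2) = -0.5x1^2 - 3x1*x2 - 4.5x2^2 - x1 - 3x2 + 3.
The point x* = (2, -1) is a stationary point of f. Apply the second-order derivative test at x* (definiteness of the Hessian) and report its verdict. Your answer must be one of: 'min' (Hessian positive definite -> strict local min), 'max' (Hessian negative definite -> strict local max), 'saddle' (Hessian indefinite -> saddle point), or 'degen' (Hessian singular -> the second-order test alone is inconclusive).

Compute the Hessian H = grad^2 f:
  H = [[-1, -3], [-3, -9]]
Verify stationarity: grad f(x*) = H x* + g = (0, 0).
Eigenvalues of H: -10, 0.
H has a zero eigenvalue (singular; negative semidefinite but not definite), so H is neither positive definite, negative definite, nor indefinite. The second-order test alone is inconclusive -> degen.
(Indeed, f is constant along the null direction of H through x*, so x* is not a strict local extremum.)

degen


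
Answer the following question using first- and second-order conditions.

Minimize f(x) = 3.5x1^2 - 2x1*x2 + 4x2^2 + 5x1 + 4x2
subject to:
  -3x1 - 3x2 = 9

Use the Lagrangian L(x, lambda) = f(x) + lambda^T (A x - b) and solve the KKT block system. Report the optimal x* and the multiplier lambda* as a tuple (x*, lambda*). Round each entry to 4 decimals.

Form the Lagrangian:
  L(x, lambda) = (1/2) x^T Q x + c^T x + lambda^T (A x - b)
Stationarity (grad_x L = 0): Q x + c + A^T lambda = 0.
Primal feasibility: A x = b.

This gives the KKT block system:
  [ Q   A^T ] [ x     ]   [-c ]
  [ A    0  ] [ lambda ] = [ b ]

Solving the linear system:
  x*      = (-1.6316, -1.3684)
  lambda* = (-1.2281)
  f(x*)   = -1.2895

x* = (-1.6316, -1.3684), lambda* = (-1.2281)


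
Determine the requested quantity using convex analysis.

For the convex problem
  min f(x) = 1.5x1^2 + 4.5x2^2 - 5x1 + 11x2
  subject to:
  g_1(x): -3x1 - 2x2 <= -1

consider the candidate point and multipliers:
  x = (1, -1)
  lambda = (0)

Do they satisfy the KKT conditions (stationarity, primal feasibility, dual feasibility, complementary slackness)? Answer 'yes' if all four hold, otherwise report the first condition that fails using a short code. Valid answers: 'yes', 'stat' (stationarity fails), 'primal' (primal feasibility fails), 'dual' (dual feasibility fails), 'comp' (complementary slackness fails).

Gradient of f: grad f(x) = Q x + c = (-2, 2)
Constraint values g_i(x) = a_i^T x - b_i:
  g_1((1, -1)) = 0
Stationarity residual: grad f(x) + sum_i lambda_i a_i = (-2, 2)
  -> stationarity FAILS
Primal feasibility (all g_i <= 0): OK
Dual feasibility (all lambda_i >= 0): OK
Complementary slackness (lambda_i * g_i(x) = 0 for all i): OK

Verdict: the first failing condition is stationarity -> stat.

stat


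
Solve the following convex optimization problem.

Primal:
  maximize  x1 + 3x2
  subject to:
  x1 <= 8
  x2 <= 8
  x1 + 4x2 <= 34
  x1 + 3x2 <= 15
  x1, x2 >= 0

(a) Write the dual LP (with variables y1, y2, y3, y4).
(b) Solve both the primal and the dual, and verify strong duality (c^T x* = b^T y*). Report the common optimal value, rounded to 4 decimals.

The standard primal-dual pair for 'max c^T x s.t. A x <= b, x >= 0' is:
  Dual:  min b^T y  s.t.  A^T y >= c,  y >= 0.

So the dual LP is:
  minimize  8y1 + 8y2 + 34y3 + 15y4
  subject to:
    y1 + y3 + y4 >= 1
    y2 + 4y3 + 3y4 >= 3
    y1, y2, y3, y4 >= 0

Solving the primal: x* = (0, 5).
  primal value c^T x* = 15.
Solving the dual: y* = (0, 0, 0, 1).
  dual value b^T y* = 15.
Strong duality: c^T x* = b^T y*. Confirmed.

15


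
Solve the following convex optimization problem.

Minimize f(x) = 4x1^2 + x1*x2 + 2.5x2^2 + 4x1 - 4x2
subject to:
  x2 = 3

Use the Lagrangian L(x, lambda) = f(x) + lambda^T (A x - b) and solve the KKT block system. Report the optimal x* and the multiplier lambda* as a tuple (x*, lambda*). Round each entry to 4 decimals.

Form the Lagrangian:
  L(x, lambda) = (1/2) x^T Q x + c^T x + lambda^T (A x - b)
Stationarity (grad_x L = 0): Q x + c + A^T lambda = 0.
Primal feasibility: A x = b.

This gives the KKT block system:
  [ Q   A^T ] [ x     ]   [-c ]
  [ A    0  ] [ lambda ] = [ b ]

Solving the linear system:
  x*      = (-0.875, 3)
  lambda* = (-10.125)
  f(x*)   = 7.4375

x* = (-0.875, 3), lambda* = (-10.125)


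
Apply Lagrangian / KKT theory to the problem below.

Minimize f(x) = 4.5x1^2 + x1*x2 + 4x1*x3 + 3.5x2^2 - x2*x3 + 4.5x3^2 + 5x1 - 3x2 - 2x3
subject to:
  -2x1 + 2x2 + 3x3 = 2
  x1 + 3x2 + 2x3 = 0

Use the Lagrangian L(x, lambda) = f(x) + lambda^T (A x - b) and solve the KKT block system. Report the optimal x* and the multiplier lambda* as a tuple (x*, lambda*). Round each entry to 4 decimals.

Form the Lagrangian:
  L(x, lambda) = (1/2) x^T Q x + c^T x + lambda^T (A x - b)
Stationarity (grad_x L = 0): Q x + c + A^T lambda = 0.
Primal feasibility: A x = b.

This gives the KKT block system:
  [ Q   A^T ] [ x     ]   [-c ]
  [ A    0  ] [ lambda ] = [ b ]

Solving the linear system:
  x*      = (-0.6321, 0.085, 0.1886)
  lambda* = (0.4595, 0.7689)
  f(x*)   = -2.3559

x* = (-0.6321, 0.085, 0.1886), lambda* = (0.4595, 0.7689)


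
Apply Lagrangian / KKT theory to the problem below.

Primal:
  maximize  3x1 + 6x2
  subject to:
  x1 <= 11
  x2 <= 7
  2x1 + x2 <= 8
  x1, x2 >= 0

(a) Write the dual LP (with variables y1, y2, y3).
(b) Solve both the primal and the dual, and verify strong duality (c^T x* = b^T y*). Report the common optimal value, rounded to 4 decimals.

The standard primal-dual pair for 'max c^T x s.t. A x <= b, x >= 0' is:
  Dual:  min b^T y  s.t.  A^T y >= c,  y >= 0.

So the dual LP is:
  minimize  11y1 + 7y2 + 8y3
  subject to:
    y1 + 2y3 >= 3
    y2 + y3 >= 6
    y1, y2, y3 >= 0

Solving the primal: x* = (0.5, 7).
  primal value c^T x* = 43.5.
Solving the dual: y* = (0, 4.5, 1.5).
  dual value b^T y* = 43.5.
Strong duality: c^T x* = b^T y*. Confirmed.

43.5


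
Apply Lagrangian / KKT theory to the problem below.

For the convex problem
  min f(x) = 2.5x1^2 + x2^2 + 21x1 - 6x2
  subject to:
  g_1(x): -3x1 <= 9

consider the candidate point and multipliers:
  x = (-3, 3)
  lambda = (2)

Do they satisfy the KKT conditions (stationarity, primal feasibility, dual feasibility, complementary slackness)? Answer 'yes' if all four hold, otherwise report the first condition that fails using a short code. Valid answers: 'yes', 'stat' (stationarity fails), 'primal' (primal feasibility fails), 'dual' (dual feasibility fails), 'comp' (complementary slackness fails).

Gradient of f: grad f(x) = Q x + c = (6, 0)
Constraint values g_i(x) = a_i^T x - b_i:
  g_1((-3, 3)) = 0
Stationarity residual: grad f(x) + sum_i lambda_i a_i = (0, 0)
  -> stationarity OK
Primal feasibility (all g_i <= 0): OK
Dual feasibility (all lambda_i >= 0): OK
Complementary slackness (lambda_i * g_i(x) = 0 for all i): OK

Verdict: yes, KKT holds.

yes


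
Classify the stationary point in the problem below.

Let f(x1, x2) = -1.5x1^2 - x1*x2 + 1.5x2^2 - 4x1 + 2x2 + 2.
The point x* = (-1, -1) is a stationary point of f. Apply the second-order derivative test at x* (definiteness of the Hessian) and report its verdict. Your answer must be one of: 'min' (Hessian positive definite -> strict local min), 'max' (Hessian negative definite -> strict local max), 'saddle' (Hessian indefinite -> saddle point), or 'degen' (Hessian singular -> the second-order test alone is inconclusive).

Compute the Hessian H = grad^2 f:
  H = [[-3, -1], [-1, 3]]
Verify stationarity: grad f(x*) = H x* + g = (0, 0).
Eigenvalues of H: -3.1623, 3.1623.
Eigenvalues have mixed signs, so H is indefinite -> x* is a saddle point.

saddle


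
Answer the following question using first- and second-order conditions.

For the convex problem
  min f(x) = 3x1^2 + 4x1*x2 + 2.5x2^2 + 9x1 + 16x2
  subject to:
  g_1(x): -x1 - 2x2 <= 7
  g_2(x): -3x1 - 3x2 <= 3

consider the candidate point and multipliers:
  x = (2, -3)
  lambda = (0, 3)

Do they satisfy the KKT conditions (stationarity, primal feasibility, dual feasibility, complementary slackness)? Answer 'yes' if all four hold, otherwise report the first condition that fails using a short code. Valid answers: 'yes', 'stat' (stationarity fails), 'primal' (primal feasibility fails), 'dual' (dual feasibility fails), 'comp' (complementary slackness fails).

Gradient of f: grad f(x) = Q x + c = (9, 9)
Constraint values g_i(x) = a_i^T x - b_i:
  g_1((2, -3)) = -3
  g_2((2, -3)) = 0
Stationarity residual: grad f(x) + sum_i lambda_i a_i = (0, 0)
  -> stationarity OK
Primal feasibility (all g_i <= 0): OK
Dual feasibility (all lambda_i >= 0): OK
Complementary slackness (lambda_i * g_i(x) = 0 for all i): OK

Verdict: yes, KKT holds.

yes


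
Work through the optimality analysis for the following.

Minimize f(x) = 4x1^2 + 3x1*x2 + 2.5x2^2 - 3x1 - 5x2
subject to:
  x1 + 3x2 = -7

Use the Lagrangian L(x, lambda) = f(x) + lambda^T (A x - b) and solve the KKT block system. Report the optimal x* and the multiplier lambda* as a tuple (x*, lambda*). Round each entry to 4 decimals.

Form the Lagrangian:
  L(x, lambda) = (1/2) x^T Q x + c^T x + lambda^T (A x - b)
Stationarity (grad_x L = 0): Q x + c + A^T lambda = 0.
Primal feasibility: A x = b.

This gives the KKT block system:
  [ Q   A^T ] [ x     ]   [-c ]
  [ A    0  ] [ lambda ] = [ b ]

Solving the linear system:
  x*      = (0.678, -2.5593)
  lambda* = (5.2542)
  f(x*)   = 23.7712

x* = (0.678, -2.5593), lambda* = (5.2542)


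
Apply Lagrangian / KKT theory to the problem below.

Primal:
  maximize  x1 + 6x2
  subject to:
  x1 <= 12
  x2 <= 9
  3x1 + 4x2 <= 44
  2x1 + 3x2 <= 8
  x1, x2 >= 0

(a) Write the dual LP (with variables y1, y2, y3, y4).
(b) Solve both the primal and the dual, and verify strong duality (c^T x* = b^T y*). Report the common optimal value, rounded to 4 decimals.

The standard primal-dual pair for 'max c^T x s.t. A x <= b, x >= 0' is:
  Dual:  min b^T y  s.t.  A^T y >= c,  y >= 0.

So the dual LP is:
  minimize  12y1 + 9y2 + 44y3 + 8y4
  subject to:
    y1 + 3y3 + 2y4 >= 1
    y2 + 4y3 + 3y4 >= 6
    y1, y2, y3, y4 >= 0

Solving the primal: x* = (0, 2.6667).
  primal value c^T x* = 16.
Solving the dual: y* = (0, 0, 0, 2).
  dual value b^T y* = 16.
Strong duality: c^T x* = b^T y*. Confirmed.

16
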